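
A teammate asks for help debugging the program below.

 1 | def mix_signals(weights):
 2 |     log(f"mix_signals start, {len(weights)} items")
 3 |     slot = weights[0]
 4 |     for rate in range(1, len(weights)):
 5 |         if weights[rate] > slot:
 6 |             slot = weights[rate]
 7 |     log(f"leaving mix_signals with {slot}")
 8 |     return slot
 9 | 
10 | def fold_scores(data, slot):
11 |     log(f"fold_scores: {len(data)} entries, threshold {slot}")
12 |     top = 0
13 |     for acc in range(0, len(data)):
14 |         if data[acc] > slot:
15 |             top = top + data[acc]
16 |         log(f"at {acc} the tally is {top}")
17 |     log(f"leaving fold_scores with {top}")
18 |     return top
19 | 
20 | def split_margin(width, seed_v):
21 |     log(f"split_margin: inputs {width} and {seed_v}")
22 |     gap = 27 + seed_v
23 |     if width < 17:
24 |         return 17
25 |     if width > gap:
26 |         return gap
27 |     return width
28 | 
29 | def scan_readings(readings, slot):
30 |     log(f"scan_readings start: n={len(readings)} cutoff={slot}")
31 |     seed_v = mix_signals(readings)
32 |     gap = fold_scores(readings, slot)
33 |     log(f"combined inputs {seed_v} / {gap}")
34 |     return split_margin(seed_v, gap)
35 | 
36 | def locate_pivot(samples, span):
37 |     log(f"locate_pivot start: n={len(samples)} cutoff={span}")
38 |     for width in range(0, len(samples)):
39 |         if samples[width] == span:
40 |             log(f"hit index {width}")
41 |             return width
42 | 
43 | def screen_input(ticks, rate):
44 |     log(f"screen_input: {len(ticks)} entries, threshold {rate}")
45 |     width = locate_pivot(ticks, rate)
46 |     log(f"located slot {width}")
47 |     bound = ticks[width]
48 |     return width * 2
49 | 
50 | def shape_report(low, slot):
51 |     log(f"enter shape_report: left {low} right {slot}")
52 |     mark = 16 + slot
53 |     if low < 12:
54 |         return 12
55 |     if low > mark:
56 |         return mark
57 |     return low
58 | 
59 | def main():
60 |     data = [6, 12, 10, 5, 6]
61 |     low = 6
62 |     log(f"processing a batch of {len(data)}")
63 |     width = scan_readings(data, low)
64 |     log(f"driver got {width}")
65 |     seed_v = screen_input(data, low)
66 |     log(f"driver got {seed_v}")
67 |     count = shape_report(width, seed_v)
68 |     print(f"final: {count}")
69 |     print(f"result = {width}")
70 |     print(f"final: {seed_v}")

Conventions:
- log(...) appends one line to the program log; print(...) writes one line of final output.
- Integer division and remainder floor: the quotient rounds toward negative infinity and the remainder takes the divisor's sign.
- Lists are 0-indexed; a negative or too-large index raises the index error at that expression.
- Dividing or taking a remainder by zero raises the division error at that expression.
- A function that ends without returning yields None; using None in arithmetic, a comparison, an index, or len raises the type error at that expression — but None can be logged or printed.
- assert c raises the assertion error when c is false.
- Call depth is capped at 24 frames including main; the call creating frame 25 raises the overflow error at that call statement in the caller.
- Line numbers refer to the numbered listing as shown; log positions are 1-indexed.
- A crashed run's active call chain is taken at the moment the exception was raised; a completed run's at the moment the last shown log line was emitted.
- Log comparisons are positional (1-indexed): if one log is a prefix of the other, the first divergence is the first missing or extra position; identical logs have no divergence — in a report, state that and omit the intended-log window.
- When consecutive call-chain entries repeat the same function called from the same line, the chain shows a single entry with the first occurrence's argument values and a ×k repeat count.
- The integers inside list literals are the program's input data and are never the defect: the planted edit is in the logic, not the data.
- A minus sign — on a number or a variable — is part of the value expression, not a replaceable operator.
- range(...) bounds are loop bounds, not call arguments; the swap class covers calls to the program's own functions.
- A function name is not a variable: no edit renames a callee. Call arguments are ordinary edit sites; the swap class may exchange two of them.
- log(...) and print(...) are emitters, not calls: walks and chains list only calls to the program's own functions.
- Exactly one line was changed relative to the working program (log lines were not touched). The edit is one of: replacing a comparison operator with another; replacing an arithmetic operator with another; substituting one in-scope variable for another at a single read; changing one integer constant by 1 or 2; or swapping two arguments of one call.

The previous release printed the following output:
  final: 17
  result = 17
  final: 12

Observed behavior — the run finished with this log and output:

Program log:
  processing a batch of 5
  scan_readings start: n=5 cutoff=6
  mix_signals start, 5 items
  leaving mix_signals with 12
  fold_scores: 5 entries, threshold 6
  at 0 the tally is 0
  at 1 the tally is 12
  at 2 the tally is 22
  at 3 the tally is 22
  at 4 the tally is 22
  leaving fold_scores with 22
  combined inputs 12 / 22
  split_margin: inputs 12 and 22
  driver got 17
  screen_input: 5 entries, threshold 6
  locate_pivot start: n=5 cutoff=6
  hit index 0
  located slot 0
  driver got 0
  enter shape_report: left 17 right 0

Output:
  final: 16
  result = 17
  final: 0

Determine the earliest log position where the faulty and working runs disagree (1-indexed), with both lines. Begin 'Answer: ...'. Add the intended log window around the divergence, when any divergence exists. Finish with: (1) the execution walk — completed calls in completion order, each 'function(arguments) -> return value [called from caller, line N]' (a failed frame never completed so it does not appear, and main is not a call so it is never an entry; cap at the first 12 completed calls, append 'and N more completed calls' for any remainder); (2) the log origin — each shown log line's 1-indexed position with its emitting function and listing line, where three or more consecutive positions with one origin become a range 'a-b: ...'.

Answer: at position 19 the run shows 'driver got 0' where the working version logs 'driver got 12'.
Intended log window:
  17: hit index 0
  18: located slot 0
  19: driver got 12
  20: enter shape_report: left 17 right 12
Execution walk:
  mix_signals([6, 12, 10, 5, 6]) -> 12  [called from scan_readings, line 31]
  fold_scores([6, 12, 10, 5, 6], 6) -> 22  [called from scan_readings, line 32]
  split_margin(12, 22) -> 17  [called from scan_readings, line 34]
  scan_readings([6, 12, 10, 5, 6], 6) -> 17  [called from main, line 63]
  locate_pivot([6, 12, 10, 5, 6], 6) -> 0  [called from screen_input, line 45]
  screen_input([6, 12, 10, 5, 6], 6) -> 0  [called from main, line 65]
  shape_report(17, 0) -> 16  [called from main, line 67]
Log origin:
  1 — main, line 62
  2 — scan_readings, line 30
  3 — mix_signals, line 2
  4 — mix_signals, line 7
  5 — fold_scores, line 11
  6-10 — fold_scores, line 16
  11 — fold_scores, line 17
  12 — scan_readings, line 33
  13 — split_margin, line 21
  14 — main, line 64
  15 — screen_input, line 44
  16 — locate_pivot, line 37
  17 — locate_pivot, line 40
  18 — screen_input, line 46
  19 — main, line 66
  20 — shape_report, line 51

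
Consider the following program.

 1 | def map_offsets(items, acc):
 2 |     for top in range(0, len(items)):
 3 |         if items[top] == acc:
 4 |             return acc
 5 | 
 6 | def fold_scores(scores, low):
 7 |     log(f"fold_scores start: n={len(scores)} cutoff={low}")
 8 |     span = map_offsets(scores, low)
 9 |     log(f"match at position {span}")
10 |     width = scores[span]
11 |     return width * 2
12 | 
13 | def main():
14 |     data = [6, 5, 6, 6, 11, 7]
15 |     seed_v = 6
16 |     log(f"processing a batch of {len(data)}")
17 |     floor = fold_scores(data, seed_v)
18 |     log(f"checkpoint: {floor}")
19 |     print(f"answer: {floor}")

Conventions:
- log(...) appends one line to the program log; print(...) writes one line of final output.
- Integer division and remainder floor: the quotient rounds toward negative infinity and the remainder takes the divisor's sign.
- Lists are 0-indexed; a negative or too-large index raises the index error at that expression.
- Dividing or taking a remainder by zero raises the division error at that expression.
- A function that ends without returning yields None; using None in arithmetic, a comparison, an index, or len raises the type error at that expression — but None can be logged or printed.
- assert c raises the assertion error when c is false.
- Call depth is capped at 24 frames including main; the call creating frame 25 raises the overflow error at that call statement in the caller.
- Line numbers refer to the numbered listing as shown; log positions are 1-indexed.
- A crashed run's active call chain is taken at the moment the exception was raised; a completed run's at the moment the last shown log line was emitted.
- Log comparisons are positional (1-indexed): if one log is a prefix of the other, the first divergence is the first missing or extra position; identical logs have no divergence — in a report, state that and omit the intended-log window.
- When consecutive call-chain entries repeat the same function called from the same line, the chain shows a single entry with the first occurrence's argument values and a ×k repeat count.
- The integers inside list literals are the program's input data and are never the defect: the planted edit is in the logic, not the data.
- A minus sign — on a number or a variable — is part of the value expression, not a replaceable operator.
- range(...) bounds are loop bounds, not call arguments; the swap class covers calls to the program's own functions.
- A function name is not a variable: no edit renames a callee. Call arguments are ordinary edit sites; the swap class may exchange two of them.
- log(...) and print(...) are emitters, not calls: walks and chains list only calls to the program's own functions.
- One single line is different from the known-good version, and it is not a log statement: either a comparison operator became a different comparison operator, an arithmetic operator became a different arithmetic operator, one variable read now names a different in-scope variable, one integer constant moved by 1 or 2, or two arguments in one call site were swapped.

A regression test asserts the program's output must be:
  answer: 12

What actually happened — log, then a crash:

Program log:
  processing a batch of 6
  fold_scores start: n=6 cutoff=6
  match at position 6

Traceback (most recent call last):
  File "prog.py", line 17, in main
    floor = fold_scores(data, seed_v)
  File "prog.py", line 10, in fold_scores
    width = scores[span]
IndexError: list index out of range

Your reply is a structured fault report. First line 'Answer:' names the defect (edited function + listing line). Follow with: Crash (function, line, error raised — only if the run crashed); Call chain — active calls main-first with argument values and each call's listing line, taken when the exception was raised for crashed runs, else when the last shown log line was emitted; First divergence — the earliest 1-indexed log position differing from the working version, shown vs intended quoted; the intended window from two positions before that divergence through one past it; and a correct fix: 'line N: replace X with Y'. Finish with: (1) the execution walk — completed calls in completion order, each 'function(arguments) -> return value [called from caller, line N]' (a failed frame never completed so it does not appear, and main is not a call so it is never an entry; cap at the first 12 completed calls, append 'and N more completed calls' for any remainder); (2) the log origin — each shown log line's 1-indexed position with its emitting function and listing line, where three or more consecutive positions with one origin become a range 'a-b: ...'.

Answer: the defect is in map_offsets at line 4.
The tell: The log first diverges at position 3: the faulty run prints 'match at position 6' where the working version prints 'match at position 0'.
Crash: fold_scores, line 10, IndexError.
Call chain: main -> fold_scores([6, 5, 6, 6, 11, 7], 6) (called at line 17).
First divergence: position 3; shown 'match at position 6' vs intended 'match at position 0'.
Intended log window:
  1: processing a batch of 6
  2: fold_scores start: n=6 cutoff=6
  3: match at position 0
  4: checkpoint: 12
Execution walk:
  map_offsets([6, 5, 6, 6, 11, 7], 6) -> 6  [called from fold_scores, line 8]
Log line origins:
  1 — main, line 16
  2 — fold_scores, line 7
  3 — fold_scores, line 9
A correct fix: line 4: replace `acc` with `top`.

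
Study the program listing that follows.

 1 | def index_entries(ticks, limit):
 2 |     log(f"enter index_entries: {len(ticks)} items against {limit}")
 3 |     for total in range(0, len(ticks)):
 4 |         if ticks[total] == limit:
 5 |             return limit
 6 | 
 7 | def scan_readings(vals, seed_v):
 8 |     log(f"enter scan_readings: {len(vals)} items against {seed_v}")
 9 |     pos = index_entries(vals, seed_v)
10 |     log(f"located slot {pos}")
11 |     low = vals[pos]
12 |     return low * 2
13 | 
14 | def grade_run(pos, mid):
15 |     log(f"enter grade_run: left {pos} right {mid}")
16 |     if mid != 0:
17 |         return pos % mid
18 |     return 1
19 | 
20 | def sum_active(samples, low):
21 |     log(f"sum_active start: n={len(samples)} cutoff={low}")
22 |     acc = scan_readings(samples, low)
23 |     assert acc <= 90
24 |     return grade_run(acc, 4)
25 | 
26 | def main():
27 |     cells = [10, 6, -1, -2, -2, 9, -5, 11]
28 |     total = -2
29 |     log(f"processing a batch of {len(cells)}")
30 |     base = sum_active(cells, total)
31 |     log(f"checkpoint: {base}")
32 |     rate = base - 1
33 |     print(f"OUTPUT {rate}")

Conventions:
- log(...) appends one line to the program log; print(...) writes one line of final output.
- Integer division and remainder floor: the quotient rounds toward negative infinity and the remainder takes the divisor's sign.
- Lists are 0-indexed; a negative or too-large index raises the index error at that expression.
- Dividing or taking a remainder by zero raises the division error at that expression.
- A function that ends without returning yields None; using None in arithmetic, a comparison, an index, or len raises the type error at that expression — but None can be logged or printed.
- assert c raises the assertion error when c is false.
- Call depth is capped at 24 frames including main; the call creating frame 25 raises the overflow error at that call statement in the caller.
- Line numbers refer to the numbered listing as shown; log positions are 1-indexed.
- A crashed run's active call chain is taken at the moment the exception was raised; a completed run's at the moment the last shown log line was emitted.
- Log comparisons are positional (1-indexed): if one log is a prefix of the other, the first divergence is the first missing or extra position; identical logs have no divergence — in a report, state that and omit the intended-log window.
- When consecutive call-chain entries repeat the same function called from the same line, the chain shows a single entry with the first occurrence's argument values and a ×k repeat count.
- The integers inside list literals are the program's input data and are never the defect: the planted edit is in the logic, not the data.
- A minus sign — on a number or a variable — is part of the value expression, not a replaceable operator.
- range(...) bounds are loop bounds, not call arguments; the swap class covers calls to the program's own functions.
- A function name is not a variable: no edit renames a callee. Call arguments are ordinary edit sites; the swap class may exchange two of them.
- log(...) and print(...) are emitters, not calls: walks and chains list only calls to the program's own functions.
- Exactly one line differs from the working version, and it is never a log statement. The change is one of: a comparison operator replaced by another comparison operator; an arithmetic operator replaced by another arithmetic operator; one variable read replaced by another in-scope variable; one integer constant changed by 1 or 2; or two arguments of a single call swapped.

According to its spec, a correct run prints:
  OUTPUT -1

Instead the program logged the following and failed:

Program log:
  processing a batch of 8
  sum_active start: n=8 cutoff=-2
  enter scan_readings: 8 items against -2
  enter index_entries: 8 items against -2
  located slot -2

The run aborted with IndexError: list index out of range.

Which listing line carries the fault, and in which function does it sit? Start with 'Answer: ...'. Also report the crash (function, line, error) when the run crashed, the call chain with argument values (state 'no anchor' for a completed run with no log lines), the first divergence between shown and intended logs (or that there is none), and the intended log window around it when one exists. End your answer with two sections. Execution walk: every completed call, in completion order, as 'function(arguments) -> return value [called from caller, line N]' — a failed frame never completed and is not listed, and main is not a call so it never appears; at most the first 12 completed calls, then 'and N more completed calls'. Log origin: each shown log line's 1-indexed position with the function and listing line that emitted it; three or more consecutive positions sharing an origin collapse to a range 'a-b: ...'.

Answer: the defect is in index_entries at line 5.
Key fact: Everything matches until log position 5, which reads 'located slot -2' in place of 'located slot 3'.
Crash: scan_readings, line 11, IndexError.
Call chain: main -> sum_active([10, 6, -1, -2, -2, 9, -5, 11], -2) (called at line 30) -> scan_readings([10, 6, -1, -2, -2, 9, -5, 11], -2) (called at line 22).
First divergence: position 5; shown 'located slot -2' vs intended 'located slot 3'.
Intended log window:
  3: enter scan_readings: 8 items against -2
  4: enter index_entries: 8 items against -2
  5: located slot 3
  6: enter grade_run: left -4 right 4
Execution walk:
  index_entries([10, 6, -1, -2, -2, 9, -5, 11], -2) -> -2  [called from scan_readings, line 9]
Log line origins:
  1: logged in main at line 29
  2: logged in sum_active at line 21
  3: logged in scan_readings at line 8
  4: logged in index_entries at line 2
  5: logged in scan_readings at line 10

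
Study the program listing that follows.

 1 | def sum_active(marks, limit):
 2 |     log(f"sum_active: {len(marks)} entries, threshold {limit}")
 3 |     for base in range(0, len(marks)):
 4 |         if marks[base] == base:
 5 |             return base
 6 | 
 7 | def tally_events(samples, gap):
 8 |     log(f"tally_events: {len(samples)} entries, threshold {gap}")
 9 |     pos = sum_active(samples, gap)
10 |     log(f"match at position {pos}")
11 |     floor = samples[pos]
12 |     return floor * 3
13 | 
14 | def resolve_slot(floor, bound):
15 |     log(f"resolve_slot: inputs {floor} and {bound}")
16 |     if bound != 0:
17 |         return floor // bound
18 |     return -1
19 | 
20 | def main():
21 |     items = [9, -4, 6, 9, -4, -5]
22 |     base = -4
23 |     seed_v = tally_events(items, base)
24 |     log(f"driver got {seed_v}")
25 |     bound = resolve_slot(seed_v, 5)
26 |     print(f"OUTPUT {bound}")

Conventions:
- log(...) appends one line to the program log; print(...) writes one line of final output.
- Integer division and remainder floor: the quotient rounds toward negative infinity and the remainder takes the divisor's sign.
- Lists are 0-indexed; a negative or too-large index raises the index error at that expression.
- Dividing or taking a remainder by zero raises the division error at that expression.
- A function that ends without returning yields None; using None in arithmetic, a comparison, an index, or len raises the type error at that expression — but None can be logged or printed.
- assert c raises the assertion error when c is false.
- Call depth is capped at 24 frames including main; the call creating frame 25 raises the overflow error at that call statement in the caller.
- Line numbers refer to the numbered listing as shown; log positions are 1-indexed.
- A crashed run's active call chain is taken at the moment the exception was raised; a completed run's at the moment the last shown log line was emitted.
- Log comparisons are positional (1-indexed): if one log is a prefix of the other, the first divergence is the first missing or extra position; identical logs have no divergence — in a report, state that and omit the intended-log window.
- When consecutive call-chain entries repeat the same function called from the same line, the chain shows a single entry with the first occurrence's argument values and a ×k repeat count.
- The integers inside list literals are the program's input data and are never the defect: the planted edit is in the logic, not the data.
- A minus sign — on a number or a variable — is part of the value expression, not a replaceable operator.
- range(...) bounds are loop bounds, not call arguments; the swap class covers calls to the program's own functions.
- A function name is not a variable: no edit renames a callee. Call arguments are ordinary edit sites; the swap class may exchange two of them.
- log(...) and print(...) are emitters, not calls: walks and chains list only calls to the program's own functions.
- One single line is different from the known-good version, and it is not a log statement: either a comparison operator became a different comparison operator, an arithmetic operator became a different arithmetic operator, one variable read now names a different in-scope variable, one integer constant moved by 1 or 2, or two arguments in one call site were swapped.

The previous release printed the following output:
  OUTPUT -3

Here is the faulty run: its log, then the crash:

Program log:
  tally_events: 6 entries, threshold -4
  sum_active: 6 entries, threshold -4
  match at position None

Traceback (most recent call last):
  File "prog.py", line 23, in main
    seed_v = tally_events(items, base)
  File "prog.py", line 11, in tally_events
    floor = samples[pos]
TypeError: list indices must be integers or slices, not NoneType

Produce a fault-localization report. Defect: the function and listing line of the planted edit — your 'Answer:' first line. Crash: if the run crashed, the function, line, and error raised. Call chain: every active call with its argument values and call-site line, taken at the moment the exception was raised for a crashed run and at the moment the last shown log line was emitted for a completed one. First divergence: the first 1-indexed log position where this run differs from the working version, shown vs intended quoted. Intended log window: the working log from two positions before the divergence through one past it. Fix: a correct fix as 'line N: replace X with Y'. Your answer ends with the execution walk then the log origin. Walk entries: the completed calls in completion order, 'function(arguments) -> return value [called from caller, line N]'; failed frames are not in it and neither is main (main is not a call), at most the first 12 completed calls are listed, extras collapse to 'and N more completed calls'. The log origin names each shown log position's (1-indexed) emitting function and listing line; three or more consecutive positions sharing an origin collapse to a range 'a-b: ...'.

Answer: the defect is in sum_active at line 4.
Core observation: Everything matches until log position 3, which reads 'match at position None' in place of 'match at position 1'.
Crash: tally_events, line 11, TypeError.
Call chain: main -> tally_events([9, -4, 6, 9, -4, -5], -4) (called at line 23).
First divergence: position 3 — shown 'match at position None', intended 'match at position 1'.
Intended log window:
  1: tally_events: 6 entries, threshold -4
  2: sum_active: 6 entries, threshold -4
  3: match at position 1
  4: driver got -12
Execution walk:
  sum_active([9, -4, 6, 9, -4, -5], -4) -> None  [called from tally_events, line 9]
Log origin:
  1: emitted by tally_events (line 8)
  2: emitted by sum_active (line 2)
  3: emitted by tally_events (line 10)
A correct fix: line 4: replace `marks[base] == base` with `marks[base] == limit`.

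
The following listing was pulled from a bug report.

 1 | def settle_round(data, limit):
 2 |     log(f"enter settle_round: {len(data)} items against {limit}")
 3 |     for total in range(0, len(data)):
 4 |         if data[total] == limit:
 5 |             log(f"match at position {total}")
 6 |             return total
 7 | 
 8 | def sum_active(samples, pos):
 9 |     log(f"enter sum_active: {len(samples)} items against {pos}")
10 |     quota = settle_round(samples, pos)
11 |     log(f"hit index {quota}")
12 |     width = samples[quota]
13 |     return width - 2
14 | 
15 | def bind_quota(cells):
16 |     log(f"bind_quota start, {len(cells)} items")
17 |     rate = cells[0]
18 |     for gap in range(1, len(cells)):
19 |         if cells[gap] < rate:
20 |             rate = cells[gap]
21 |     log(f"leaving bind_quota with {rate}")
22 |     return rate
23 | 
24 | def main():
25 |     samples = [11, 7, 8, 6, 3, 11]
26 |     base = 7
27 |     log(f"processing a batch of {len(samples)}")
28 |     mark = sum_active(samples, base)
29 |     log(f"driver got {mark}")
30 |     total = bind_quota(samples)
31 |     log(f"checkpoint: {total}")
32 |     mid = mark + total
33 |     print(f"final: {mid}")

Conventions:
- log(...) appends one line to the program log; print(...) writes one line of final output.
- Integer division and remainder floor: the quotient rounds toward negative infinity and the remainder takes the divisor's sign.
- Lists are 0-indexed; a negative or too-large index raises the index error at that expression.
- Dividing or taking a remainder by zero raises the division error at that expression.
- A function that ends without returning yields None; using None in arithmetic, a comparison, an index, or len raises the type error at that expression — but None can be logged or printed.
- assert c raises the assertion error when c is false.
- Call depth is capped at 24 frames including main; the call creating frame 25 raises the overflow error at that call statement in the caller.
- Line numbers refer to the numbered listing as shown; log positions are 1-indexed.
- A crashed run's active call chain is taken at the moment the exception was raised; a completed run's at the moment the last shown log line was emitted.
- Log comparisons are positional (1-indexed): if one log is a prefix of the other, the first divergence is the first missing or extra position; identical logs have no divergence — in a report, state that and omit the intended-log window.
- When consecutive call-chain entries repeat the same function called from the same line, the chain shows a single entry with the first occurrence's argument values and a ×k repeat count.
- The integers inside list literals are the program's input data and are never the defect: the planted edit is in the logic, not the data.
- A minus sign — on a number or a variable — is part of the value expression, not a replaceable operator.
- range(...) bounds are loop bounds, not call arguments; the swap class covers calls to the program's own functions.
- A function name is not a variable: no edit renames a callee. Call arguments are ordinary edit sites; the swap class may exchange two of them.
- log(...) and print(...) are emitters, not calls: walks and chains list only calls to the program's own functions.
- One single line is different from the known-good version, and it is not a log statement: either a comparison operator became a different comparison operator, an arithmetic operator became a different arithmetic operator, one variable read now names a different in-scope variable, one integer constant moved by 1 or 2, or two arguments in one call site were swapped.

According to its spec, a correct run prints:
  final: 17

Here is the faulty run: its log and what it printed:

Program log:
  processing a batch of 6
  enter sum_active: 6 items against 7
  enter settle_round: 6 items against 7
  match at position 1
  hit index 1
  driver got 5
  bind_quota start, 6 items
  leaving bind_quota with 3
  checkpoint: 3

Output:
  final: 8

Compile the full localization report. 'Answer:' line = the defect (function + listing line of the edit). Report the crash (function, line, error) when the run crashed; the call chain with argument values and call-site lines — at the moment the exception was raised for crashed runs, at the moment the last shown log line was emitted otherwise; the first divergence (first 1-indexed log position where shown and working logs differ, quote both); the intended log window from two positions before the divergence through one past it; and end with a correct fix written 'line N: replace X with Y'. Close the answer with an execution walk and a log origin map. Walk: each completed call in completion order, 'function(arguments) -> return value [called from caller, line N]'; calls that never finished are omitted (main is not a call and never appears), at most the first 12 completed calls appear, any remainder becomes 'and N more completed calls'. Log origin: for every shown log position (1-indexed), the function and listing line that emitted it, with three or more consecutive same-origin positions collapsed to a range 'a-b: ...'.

Answer: the defect is in sum_active at line 13.
Core observation: At log position 6 the runs split — shown 'driver got 5', but the working version logs 'driver got 14'.
Call chain: main.
First divergence: position 6 — the shown line 'driver got 5' should read 'driver got 14'.
Intended log window:
  4: match at position 1
  5: hit index 1
  6: driver got 14
  7: bind_quota start, 6 items
Execution walk:
  settle_round([11, 7, 8, 6, 3, 11], 7) -> 1  [called from sum_active, line 10]
  sum_active([11, 7, 8, 6, 3, 11], 7) -> 5  [called from main, line 28]
  bind_quota([11, 7, 8, 6, 3, 11]) -> 3  [called from main, line 30]
Log line origins:
  1: logged in main at line 27
  2: logged in sum_active at line 9
  3: logged in settle_round at line 2
  4: logged in settle_round at line 5
  5: logged in sum_active at line 11
  6: logged in main at line 29
  7: logged in bind_quota at line 16
  8: logged in bind_quota at line 21
  9: logged in main at line 31
A correct fix: line 13: replace `-` with `*`.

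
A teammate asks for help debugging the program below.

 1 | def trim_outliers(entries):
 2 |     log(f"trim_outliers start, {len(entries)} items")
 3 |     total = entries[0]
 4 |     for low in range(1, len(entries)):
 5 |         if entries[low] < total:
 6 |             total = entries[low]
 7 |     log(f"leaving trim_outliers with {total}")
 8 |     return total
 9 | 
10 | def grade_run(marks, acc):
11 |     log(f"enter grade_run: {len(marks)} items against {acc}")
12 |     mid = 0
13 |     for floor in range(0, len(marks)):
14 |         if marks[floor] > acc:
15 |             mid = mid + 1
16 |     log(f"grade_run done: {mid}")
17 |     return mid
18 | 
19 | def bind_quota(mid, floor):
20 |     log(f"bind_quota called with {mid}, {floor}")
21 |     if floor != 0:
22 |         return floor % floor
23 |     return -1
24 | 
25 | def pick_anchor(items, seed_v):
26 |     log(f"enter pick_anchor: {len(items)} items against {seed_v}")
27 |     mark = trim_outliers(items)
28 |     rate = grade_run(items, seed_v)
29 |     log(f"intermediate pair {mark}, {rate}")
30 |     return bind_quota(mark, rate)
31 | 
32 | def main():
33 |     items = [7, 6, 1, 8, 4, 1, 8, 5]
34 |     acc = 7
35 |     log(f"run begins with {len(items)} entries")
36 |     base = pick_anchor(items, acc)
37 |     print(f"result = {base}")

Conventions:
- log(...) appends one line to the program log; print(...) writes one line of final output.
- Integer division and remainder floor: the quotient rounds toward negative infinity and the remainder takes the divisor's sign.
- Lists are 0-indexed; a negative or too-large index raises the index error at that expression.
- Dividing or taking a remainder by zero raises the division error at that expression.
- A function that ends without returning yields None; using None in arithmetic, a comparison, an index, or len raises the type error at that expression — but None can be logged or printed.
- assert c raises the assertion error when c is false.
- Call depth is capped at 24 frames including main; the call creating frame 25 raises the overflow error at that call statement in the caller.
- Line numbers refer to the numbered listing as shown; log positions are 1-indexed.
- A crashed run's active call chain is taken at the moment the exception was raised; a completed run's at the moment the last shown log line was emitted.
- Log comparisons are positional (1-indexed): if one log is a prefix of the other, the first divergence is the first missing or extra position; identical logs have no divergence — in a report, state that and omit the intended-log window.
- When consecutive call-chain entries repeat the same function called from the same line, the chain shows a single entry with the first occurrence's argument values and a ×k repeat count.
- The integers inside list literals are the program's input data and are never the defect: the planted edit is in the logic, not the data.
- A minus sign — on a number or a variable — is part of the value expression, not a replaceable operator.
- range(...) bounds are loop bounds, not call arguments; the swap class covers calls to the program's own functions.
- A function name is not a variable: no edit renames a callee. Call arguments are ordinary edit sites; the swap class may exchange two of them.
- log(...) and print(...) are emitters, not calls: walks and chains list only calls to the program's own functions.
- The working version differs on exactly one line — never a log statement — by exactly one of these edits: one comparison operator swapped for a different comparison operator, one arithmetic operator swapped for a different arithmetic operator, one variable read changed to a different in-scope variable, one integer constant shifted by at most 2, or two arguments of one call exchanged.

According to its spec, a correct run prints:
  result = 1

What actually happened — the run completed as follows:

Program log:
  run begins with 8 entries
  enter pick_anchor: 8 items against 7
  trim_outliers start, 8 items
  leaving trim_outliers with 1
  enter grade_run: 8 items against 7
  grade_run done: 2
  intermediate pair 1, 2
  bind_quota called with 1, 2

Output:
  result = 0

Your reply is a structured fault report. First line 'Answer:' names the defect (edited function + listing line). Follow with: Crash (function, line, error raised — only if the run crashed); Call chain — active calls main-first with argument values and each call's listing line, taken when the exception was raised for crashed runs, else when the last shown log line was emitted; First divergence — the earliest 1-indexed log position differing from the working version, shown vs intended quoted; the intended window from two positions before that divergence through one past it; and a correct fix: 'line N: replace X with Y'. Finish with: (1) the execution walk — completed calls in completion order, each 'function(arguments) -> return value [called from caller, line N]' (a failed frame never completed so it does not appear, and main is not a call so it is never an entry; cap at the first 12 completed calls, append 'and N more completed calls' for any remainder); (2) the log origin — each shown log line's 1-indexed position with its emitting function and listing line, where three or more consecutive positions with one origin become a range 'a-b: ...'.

Answer: the defect is in bind_quota at line 22.
Key observation: No log line changed; the fault shows up purely in the output.
Call chain: main -> pick_anchor([7, 6, 1, 8, 4, 1, 8, 5], 7) (called at line 36) -> bind_quota(1, 2) (called at line 30).
First divergence: none (the log streams are identical).
Execution walk:
  trim_outliers([7, 6, 1, 8, 4, 1, 8, 5]) -> 1  [called from pick_anchor, line 27]
  grade_run([7, 6, 1, 8, 4, 1, 8, 5], 7) -> 2  [called from pick_anchor, line 28]
  bind_quota(1, 2) -> 0  [called from pick_anchor, line 30]
  pick_anchor([7, 6, 1, 8, 4, 1, 8, 5], 7) -> 0  [called from main, line 36]
Origin of each log line:
  1: from main, line 35
  2: from pick_anchor, line 26
  3: from trim_outliers, line 2
  4: from trim_outliers, line 7
  5: from grade_run, line 11
  6: from grade_run, line 16
  7: from pick_anchor, line 29
  8: from bind_quota, line 20
A correct fix: line 22: replace `floor % floor` with `mid % floor`.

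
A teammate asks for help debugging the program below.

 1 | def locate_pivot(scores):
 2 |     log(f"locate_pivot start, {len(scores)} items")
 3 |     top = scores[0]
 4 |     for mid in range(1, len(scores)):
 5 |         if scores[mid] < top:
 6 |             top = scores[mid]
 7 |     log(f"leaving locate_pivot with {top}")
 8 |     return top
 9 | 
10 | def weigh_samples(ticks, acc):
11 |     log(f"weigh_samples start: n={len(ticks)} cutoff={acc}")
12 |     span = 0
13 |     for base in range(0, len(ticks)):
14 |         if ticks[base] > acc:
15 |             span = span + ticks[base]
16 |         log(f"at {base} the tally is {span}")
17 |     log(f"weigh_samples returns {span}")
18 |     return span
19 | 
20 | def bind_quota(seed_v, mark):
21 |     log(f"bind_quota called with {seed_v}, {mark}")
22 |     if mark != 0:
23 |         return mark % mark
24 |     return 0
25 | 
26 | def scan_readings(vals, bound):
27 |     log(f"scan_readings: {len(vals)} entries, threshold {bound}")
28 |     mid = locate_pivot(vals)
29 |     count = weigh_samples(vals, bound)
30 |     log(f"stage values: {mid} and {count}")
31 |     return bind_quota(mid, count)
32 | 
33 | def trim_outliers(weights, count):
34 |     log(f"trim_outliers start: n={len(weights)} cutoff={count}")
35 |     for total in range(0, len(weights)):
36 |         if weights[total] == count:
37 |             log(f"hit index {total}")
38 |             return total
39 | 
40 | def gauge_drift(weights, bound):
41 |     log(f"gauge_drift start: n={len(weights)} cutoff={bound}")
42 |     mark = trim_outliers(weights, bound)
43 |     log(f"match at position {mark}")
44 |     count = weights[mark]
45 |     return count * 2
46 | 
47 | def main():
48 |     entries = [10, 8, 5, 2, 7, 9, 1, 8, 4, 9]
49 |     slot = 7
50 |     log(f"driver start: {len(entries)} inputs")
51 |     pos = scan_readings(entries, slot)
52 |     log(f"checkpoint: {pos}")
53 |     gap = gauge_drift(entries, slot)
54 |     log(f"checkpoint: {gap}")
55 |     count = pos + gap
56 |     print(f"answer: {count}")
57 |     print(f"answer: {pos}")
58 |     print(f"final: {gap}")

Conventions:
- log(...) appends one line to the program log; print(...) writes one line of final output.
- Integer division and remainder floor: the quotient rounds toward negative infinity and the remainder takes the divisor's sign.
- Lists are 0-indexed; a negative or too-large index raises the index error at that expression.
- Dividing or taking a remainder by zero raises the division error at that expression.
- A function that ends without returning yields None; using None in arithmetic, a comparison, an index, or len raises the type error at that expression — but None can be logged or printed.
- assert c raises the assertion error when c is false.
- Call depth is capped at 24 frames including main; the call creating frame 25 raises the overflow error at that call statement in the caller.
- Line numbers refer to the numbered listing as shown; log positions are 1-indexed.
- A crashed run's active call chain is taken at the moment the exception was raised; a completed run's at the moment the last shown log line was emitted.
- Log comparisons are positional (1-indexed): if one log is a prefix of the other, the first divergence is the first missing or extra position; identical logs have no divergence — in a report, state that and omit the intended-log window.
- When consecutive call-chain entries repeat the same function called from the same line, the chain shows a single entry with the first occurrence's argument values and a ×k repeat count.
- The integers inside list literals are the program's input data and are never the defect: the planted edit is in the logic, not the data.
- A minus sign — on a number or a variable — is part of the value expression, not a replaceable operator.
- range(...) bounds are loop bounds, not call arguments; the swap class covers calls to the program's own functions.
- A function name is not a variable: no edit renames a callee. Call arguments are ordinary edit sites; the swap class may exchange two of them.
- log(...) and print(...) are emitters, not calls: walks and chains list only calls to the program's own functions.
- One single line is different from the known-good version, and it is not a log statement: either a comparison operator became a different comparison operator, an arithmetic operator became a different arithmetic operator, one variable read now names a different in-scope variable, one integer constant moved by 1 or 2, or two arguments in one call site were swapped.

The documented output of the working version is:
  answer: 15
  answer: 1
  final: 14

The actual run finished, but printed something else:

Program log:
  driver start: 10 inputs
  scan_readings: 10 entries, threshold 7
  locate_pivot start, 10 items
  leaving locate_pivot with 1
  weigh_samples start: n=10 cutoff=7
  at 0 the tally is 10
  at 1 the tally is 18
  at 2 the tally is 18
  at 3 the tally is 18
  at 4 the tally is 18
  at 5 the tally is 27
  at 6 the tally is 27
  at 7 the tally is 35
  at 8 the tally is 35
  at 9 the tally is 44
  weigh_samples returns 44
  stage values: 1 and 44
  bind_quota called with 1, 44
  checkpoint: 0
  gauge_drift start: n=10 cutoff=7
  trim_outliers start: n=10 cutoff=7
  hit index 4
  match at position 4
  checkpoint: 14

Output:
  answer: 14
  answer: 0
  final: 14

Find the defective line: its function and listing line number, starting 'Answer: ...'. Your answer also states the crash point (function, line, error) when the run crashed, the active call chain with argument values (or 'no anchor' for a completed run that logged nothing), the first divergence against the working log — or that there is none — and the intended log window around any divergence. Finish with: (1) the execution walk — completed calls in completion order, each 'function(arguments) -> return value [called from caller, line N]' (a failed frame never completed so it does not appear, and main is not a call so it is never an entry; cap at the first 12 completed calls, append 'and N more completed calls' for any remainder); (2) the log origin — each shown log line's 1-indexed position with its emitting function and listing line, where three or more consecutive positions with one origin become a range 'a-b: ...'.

Answer: the defect is in bind_quota at line 23.
Core observation: At log position 19 the runs split — shown 'checkpoint: 0', but the working version logs 'checkpoint: 1'.
Call chain: main.
First divergence: position 19 — the shown line 'checkpoint: 0' should read 'checkpoint: 1'.
Intended log window:
  17: stage values: 1 and 44
  18: bind_quota called with 1, 44
  19: checkpoint: 1
  20: gauge_drift start: n=10 cutoff=7
Execution walk:
  locate_pivot([10, 8, 5, 2, 7, 9, 1, 8, 4, 9]) -> 1  [called from scan_readings, line 28]
  weigh_samples([10, 8, 5, 2, 7, 9, 1, 8, 4, 9], 7) -> 44  [called from scan_readings, line 29]
  bind_quota(1, 44) -> 0  [called from scan_readings, line 31]
  scan_readings([10, 8, 5, 2, 7, 9, 1, 8, 4, 9], 7) -> 0  [called from main, line 51]
  trim_outliers([10, 8, 5, 2, 7, 9, 1, 8, 4, 9], 7) -> 4  [called from gauge_drift, line 42]
  gauge_drift([10, 8, 5, 2, 7, 9, 1, 8, 4, 9], 7) -> 14  [called from main, line 53]
Log origins:
  1: logged in main at line 50
  2: logged in scan_readings at line 27
  3: logged in locate_pivot at line 2
  4: logged in locate_pivot at line 7
  5: logged in weigh_samples at line 11
  6-15: logged in weigh_samples at line 16
  16: logged in weigh_samples at line 17
  17: logged in scan_readings at line 30
  18: logged in bind_quota at line 21
  19: logged in main at line 52
  20: logged in gauge_drift at line 41
  21: logged in trim_outliers at line 34
  22: logged in trim_outliers at line 37
  23: logged in gauge_drift at line 43
  24: logged in main at line 54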